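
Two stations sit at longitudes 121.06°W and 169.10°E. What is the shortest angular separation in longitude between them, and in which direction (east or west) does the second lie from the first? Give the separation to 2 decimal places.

69.84° west

Raw difference: 169.10 − -121.06 = 290.16°.
Normalise into (−180°, 180°]: 290.16° − 360° = -69.84°.
Negative ⇒ the second point lies to the west; separation 69.84°.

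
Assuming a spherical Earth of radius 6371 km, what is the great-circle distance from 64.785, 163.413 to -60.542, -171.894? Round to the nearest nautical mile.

Δλ = -171.894 − 163.413 = -335.307°; wrapped into (−180°, 180°]: 24.693°.
Δφ = -60.542 − 64.785 = -125.327°.
a = sin²(Δφ/2) + cos φ₁ · cos φ₂ · sin²(Δλ/2) = 0.798700.
c = 2·atan2(√a, √(1−a)) = 2.21105 rad → d = 6371·c ≈ 14086.61 km ≈ 7606.16 nmi.

7606 nmi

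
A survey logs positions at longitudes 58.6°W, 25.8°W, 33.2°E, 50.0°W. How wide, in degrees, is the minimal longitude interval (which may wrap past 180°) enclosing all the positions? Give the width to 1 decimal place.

Sort the longitudes: -58.6°, -50.0°, -25.8°, +33.2°.
Eastward gaps between consecutive values (wrapping around): 8.6°, 24.2°, 59.0°, 268.2°.
Largest gap = 268.2° ⇒ minimal covering band is its complement: 360° − 268.2° = 91.8°.
Band runs from -58.6° eastward to +33.2°.

91.8°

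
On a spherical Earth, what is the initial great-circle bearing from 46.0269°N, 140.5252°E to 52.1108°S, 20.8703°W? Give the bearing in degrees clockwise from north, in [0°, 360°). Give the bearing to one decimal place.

236.6°

Δλ = -20.8703 − 140.5252 = -161.3955°.
θ = atan2( sin Δλ · cos φ₂ , cos φ₁ · sin φ₂ − sin φ₁ · cos φ₂ · cos Δλ )
  = atan2(-0.19593, -0.12908) = -123.377° → normalised to [0°, 360°): 236.623°.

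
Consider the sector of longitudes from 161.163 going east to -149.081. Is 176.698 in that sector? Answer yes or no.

Band width going east from +161.163° to -149.081°: ((-149.081 − 161.163) mod 360) = 49.756°.
Offset of +176.698° east of the west edge: ((176.698 − 161.163) mod 360) = 15.535°.
15.535° ≤ 49.756° ⇒ inside.

Yes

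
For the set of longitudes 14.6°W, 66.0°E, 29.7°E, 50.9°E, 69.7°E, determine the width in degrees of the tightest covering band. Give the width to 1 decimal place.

84.3°

Sort the longitudes: -14.6°, +29.7°, +50.9°, +66.0°, +69.7°.
Eastward gaps between consecutive values (wrapping around): 44.3°, 21.2°, 15.1°, 3.7°, 275.7°.
Largest gap = 275.7° ⇒ minimal covering band is its complement: 360° − 275.7° = 84.3°.
Band runs from -14.6° eastward to +69.7°.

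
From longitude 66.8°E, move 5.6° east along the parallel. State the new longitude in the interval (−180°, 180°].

72.4°E

Start at +66.8°; shift +5.6° → +72.4°.
+72.4° already lies in (−180°, 180°].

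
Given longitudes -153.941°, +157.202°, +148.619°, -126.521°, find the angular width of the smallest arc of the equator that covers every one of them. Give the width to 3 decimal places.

Sort the longitudes: -153.941°, -126.521°, +148.619°, +157.202°.
Eastward gaps between consecutive values (wrapping around): 27.420°, 275.140°, 8.583°, 48.857°.
Largest gap = 275.140° ⇒ minimal covering band is its complement: 360° − 275.140° = 84.860°.
Band runs from +148.619° eastward to -126.521°, crossing the antimeridian.

84.860°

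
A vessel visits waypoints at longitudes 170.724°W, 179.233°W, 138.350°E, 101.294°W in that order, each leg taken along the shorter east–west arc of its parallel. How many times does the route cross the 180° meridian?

2

Leg 1: -170.724° → -179.233°, shortest Δλ = -8.509° (west) — does not cross 180°.
Leg 2: -179.233° → +138.350°, shortest Δλ = -42.417° (west) — crosses 180°.
Leg 3: +138.350° → -101.294°, shortest Δλ = 120.356° (east) — crosses 180°.
Total crossings: 2.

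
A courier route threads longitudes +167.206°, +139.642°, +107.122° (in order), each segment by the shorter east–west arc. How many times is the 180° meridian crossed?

0

Leg 1: +167.206° → +139.642°, shortest Δλ = -27.564° (west) — does not cross 180°.
Leg 2: +139.642° → +107.122°, shortest Δλ = -32.52° (west) — does not cross 180°.
Total crossings: 0.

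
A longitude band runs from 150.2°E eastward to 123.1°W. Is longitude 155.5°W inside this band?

Yes

Band width going east from +150.2° to -123.1°: ((-123.1 − 150.2) mod 360) = 86.7°.
Offset of -155.5° east of the west edge: ((-155.5 − 150.2) mod 360) = 54.3°.
54.3° ≤ 86.7° ⇒ inside.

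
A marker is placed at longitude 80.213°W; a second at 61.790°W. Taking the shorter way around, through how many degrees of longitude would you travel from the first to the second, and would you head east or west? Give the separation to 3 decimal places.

Raw difference: -61.790 − -80.213 = 18.423°.
Normalise into (−180°, 180°]: 18.423° stays 18.423°.
Positive ⇒ the second point lies to the east; separation 18.423°.

18.423° east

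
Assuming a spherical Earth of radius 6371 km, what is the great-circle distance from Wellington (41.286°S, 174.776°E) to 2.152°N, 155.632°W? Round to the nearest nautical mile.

Δλ = -155.632 − 174.776 = -330.408°; wrapped into (−180°, 180°]: 29.592°.
Δφ = 2.152 − -41.286 = 43.438°.
a = sin²(Δφ/2) + cos φ₁ · cos φ₂ · sin²(Δλ/2) = 0.185913.
c = 2·atan2(√a, √(1−a)) = 0.89159 rad → d = 6371·c ≈ 5680.33 km ≈ 3067.13 nmi.

3067 nmi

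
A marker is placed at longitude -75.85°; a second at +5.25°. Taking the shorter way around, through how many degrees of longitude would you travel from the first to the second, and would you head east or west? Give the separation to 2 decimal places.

Raw difference: 5.25 − -75.85 = 81.1°.
Normalise into (−180°, 180°]: 81.1° stays 81.1°.
Positive ⇒ the second point lies to the east; separation 81.10°.

81.10° east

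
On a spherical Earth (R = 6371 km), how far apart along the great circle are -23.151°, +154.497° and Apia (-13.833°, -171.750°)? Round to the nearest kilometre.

3697 km

Δλ = -171.750 − 154.497 = -326.247°; wrapped into (−180°, 180°]: 33.753°.
Δφ = -13.833 − -23.151 = 9.318°.
a = sin²(Δφ/2) + cos φ₁ · cos φ₂ · sin²(Δλ/2) = 0.081843.
c = 2·atan2(√a, √(1−a)) = 0.58027 rad → d = 6371·c ≈ 3696.90 km.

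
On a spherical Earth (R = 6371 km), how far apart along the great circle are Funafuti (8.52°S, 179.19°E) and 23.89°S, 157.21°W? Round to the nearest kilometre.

Δλ = -157.21 − 179.19 = -336.40°; wrapped into (−180°, 180°]: 23.60°.
Δφ = -23.89 − -8.52 = -15.37°.
a = sin²(Δφ/2) + cos φ₁ · cos φ₂ · sin²(Δλ/2) = 0.055697.
c = 2·atan2(√a, √(1−a)) = 0.47650 rad → d = 6371·c ≈ 3035.77 km.

3036 km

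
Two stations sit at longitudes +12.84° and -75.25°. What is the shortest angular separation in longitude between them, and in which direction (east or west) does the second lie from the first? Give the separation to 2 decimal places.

88.09° west

Raw difference: -75.25 − 12.84 = -88.09°.
Normalise into (−180°, 180°]: -88.09° stays -88.09°.
Negative ⇒ the second point lies to the west; separation 88.09°.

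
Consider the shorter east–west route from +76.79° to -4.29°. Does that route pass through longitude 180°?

Signed shortest Δλ = ((-4.29 − 76.79 + 180) mod 360) − 180 = -81.08°.
Going west by 81.08° from +76.79° reaches -4.29° without touching 180°.

No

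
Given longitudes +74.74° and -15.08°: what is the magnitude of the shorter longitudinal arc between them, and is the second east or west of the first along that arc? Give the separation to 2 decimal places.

Raw difference: -15.08 − 74.74 = -89.82°.
Normalise into (−180°, 180°]: -89.82° stays -89.82°.
Negative ⇒ the second point lies to the west; separation 89.82°.

89.82° west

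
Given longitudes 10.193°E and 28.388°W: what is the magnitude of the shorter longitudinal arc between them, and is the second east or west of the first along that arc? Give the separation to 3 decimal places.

Raw difference: -28.388 − 10.193 = -38.581°.
Normalise into (−180°, 180°]: -38.581° stays -38.581°.
Negative ⇒ the second point lies to the west; separation 38.581°.

38.581° west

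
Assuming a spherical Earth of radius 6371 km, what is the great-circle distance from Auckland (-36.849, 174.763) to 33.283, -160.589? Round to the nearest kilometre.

Δλ = -160.589 − 174.763 = -335.352°; wrapped into (−180°, 180°]: 24.648°.
Δφ = 33.283 − -36.849 = 70.132°.
a = sin²(Δφ/2) + cos φ₁ · cos φ₂ · sin²(Δλ/2) = 0.360548.
c = 2·atan2(√a, √(1−a)) = 1.28814 rad → d = 6371·c ≈ 8206.77 km.

8207 km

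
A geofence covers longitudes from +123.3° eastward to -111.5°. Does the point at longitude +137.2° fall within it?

Band width going east from +123.3° to -111.5°: ((-111.5 − 123.3) mod 360) = 125.2°.
Offset of +137.2° east of the west edge: ((137.2 − 123.3) mod 360) = 13.9°.
13.9° ≤ 125.2° ⇒ inside.

Yes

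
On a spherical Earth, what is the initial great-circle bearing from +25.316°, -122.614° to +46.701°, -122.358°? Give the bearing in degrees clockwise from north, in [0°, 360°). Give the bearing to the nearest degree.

Δλ = -122.358 − -122.614 = 0.256°.
θ = atan2( sin Δλ · cos φ₂ , cos φ₁ · sin φ₂ − sin φ₁ · cos φ₂ · cos Δλ )
  = atan2(0.00306, 0.36464) = 0.481° → normalised to [0°, 360°): 0.481°.

0°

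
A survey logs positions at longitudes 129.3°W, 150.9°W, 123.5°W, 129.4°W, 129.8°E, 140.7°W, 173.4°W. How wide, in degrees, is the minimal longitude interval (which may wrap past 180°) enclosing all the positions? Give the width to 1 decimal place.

Sort the longitudes: -173.4°, -150.9°, -140.7°, -129.4°, -129.3°, -123.5°, +129.8°.
Eastward gaps between consecutive values (wrapping around): 22.5°, 10.2°, 11.3°, 0.1°, 5.8°, 253.3°, 56.8°.
Largest gap = 253.3° ⇒ minimal covering band is its complement: 360° − 253.3° = 106.7°.
Band runs from +129.8° eastward to -123.5°, crossing the antimeridian.

106.7°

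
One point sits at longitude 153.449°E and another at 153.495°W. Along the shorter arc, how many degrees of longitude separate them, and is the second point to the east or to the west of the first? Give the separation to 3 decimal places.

Raw difference: -153.495 − 153.449 = -306.944°.
Normalise into (−180°, 180°]: -306.944° + 360° = 53.056°.
Positive ⇒ the second point lies to the east; separation 53.056°.

53.056° east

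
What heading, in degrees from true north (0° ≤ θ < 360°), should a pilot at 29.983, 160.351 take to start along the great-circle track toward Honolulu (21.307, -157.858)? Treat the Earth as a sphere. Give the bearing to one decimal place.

Δλ = -157.858 − 160.351 = -318.209°; wrapped into (−180°, 180°]: 41.791°.
θ = atan2( sin Δλ · cos φ₂ , cos φ₁ · sin φ₂ − sin φ₁ · cos φ₂ · cos Δλ )
  = atan2(0.62086, -0.03239) = 92.987° → normalised to [0°, 360°): 92.987°.

93.0°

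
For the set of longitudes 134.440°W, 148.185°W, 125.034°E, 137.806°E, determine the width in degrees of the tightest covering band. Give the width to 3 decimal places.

100.526°

Sort the longitudes: -148.185°, -134.440°, +125.034°, +137.806°.
Eastward gaps between consecutive values (wrapping around): 13.745°, 259.474°, 12.772°, 74.009°.
Largest gap = 259.474° ⇒ minimal covering band is its complement: 360° − 259.474° = 100.526°.
Band runs from +125.034° eastward to -134.440°, crossing the antimeridian.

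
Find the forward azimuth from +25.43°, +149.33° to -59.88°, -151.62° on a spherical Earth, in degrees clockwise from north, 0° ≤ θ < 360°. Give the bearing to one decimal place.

154.2°

Δλ = -151.62 − 149.33 = -300.95°; wrapped into (−180°, 180°]: 59.05°.
θ = atan2( sin Δλ · cos φ₂ , cos φ₁ · sin φ₂ − sin φ₁ · cos φ₂ · cos Δλ )
  = atan2(0.43036, -0.89199) = 154.244° → normalised to [0°, 360°): 154.244°.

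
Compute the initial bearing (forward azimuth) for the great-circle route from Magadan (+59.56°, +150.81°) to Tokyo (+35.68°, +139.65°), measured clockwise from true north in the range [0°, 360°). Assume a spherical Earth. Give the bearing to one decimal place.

201.9°

Δλ = 139.65 − 150.81 = -11.16°.
θ = atan2( sin Δλ · cos φ₂ , cos φ₁ · sin φ₂ − sin φ₁ · cos φ₂ · cos Δλ )
  = atan2(-0.15722, -0.39158) = -158.125° → normalised to [0°, 360°): 201.875°.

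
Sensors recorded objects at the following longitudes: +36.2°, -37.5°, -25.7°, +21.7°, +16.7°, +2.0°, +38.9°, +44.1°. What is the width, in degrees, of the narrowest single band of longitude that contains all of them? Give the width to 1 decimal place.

81.6°

Sort the longitudes: -37.5°, -25.7°, +2.0°, +16.7°, +21.7°, +36.2°, +38.9°, +44.1°.
Eastward gaps between consecutive values (wrapping around): 11.8°, 27.7°, 14.7°, 5.0°, 14.5°, 2.7°, 5.2°, 278.4°.
Largest gap = 278.4° ⇒ minimal covering band is its complement: 360° − 278.4° = 81.6°.
Band runs from -37.5° eastward to +44.1°.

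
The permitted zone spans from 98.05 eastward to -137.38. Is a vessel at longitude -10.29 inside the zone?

No

Band width going east from +98.05° to -137.38°: ((-137.38 − 98.05) mod 360) = 124.57°.
Offset of -10.29° east of the west edge: ((-10.29 − 98.05) mod 360) = 251.66°.
251.66° > 124.57° ⇒ outside.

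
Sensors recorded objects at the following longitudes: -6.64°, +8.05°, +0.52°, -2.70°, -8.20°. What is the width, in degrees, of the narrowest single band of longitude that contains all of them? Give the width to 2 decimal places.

Sort the longitudes: -8.20°, -6.64°, -2.70°, +0.52°, +8.05°.
Eastward gaps between consecutive values (wrapping around): 1.56°, 3.94°, 3.22°, 7.53°, 343.75°.
Largest gap = 343.75° ⇒ minimal covering band is its complement: 360° − 343.75° = 16.25°.
Band runs from -8.20° eastward to +8.05°.

16.25°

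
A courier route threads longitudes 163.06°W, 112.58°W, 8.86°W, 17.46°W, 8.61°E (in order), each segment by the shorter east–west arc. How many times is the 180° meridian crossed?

0

Leg 1: -163.06° → -112.58°, shortest Δλ = 50.48° (east) — does not cross 180°.
Leg 2: -112.58° → -8.86°, shortest Δλ = 103.72° (east) — does not cross 180°.
Leg 3: -8.86° → -17.46°, shortest Δλ = -8.6° (west) — does not cross 180°.
Leg 4: -17.46° → +8.61°, shortest Δλ = 26.07° (east) — does not cross 180°.
Total crossings: 0.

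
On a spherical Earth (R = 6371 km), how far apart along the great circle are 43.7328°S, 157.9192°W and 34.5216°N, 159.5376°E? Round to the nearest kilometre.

Δλ = 159.5376 − -157.9192 = 317.4568°; wrapped into (−180°, 180°]: -42.5432°.
Δφ = 34.5216 − -43.7328 = 78.2544°.
a = sin²(Δφ/2) + cos φ₁ · cos φ₂ · sin²(Δλ/2) = 0.476573.
c = 2·atan2(√a, √(1−a)) = 1.52392 rad → d = 6371·c ≈ 9708.92 km.

9709 km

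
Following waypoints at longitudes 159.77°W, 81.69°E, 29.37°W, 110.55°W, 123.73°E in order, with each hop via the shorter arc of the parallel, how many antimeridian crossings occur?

Leg 1: -159.77° → +81.69°, shortest Δλ = -118.54° (west) — crosses 180°.
Leg 2: +81.69° → -29.37°, shortest Δλ = -111.06° (west) — does not cross 180°.
Leg 3: -29.37° → -110.55°, shortest Δλ = -81.18° (west) — does not cross 180°.
Leg 4: -110.55° → +123.73°, shortest Δλ = -125.72° (west) — crosses 180°.
Total crossings: 2.

2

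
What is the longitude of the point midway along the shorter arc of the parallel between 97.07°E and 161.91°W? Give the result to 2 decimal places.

Signed shortest Δλ from +97.07° to -161.91° is +101.02°.
Midpoint longitude = +97.07° + (+101.02°)/2 = +97.07° + 50.51° = +147.58°.
(The naïve average (+97.07 + -161.91)/2 = -32.42° is on the wrong side of the globe.)

147.58°E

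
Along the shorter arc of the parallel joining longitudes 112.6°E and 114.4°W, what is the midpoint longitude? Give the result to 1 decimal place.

Signed shortest Δλ from +112.6° to -114.4° is +133.0°.
Midpoint longitude = +112.6° + (+133.0°)/2 = +112.6° + 66.5° = +179.1°.
(The naïve average (+112.6 + -114.4)/2 = -0.9° is on the wrong side of the globe.)

179.1°E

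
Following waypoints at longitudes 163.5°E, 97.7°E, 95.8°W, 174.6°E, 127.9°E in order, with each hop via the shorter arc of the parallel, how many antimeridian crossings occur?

2

Leg 1: +163.5° → +97.7°, shortest Δλ = -65.8° (west) — does not cross 180°.
Leg 2: +97.7° → -95.8°, shortest Δλ = 166.5° (east) — crosses 180°.
Leg 3: -95.8° → +174.6°, shortest Δλ = -89.6° (west) — crosses 180°.
Leg 4: +174.6° → +127.9°, shortest Δλ = -46.7° (west) — does not cross 180°.
Total crossings: 2.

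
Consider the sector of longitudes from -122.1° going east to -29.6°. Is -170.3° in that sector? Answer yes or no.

Band width going east from -122.1° to -29.6°: ((-29.6 − -122.1) mod 360) = 92.5°.
Offset of -170.3° east of the west edge: ((-170.3 − -122.1) mod 360) = 311.8°.
311.8° > 92.5° ⇒ outside.

No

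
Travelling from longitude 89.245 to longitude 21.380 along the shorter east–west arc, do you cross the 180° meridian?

Signed shortest Δλ = ((21.380 − 89.245 + 180) mod 360) − 180 = -67.865°.
Going west by 67.865° from +89.245° reaches +21.380° without touching 180°.

No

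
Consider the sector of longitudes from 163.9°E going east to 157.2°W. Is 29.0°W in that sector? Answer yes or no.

No

Band width going east from +163.9° to -157.2°: ((-157.2 − 163.9) mod 360) = 38.9°.
Offset of -29.0° east of the west edge: ((-29.0 − 163.9) mod 360) = 167.1°.
167.1° > 38.9° ⇒ outside.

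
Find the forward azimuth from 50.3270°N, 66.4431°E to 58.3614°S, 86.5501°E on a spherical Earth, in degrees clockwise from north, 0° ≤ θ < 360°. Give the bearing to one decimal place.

168.9°

Δλ = 86.5501 − 66.4431 = 20.1070°.
θ = atan2( sin Δλ · cos φ₂ , cos φ₁ · sin φ₂ − sin φ₁ · cos φ₂ · cos Δλ )
  = atan2(0.18033, -0.92267) = 168.941° → normalised to [0°, 360°): 168.941°.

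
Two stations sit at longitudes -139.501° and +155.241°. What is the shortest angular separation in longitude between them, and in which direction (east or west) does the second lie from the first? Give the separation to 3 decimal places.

65.258° west

Raw difference: 155.241 − -139.501 = 294.742°.
Normalise into (−180°, 180°]: 294.742° − 360° = -65.258°.
Negative ⇒ the second point lies to the west; separation 65.258°.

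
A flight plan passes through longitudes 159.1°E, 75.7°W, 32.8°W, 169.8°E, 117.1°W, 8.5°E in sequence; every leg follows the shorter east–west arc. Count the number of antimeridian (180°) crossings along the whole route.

Leg 1: +159.1° → -75.7°, shortest Δλ = 125.2° (east) — crosses 180°.
Leg 2: -75.7° → -32.8°, shortest Δλ = 42.9° (east) — does not cross 180°.
Leg 3: -32.8° → +169.8°, shortest Δλ = -157.4° (west) — crosses 180°.
Leg 4: +169.8° → -117.1°, shortest Δλ = 73.1° (east) — crosses 180°.
Leg 5: -117.1° → +8.5°, shortest Δλ = 125.6° (east) — does not cross 180°.
Total crossings: 3.

3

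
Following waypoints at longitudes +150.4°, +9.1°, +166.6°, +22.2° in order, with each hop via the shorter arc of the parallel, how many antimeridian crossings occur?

0

Leg 1: +150.4° → +9.1°, shortest Δλ = -141.3° (west) — does not cross 180°.
Leg 2: +9.1° → +166.6°, shortest Δλ = 157.5° (east) — does not cross 180°.
Leg 3: +166.6° → +22.2°, shortest Δλ = -144.4° (west) — does not cross 180°.
Total crossings: 0.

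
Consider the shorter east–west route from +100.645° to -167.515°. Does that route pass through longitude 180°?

Naïve |-167.515 − 100.645| = 268.16° > 180°, so the shorter arc goes the other way round — across 180°.
Signed shortest Δλ = ((-167.515 − 100.645 + 180) mod 360) − 180 = 91.84°.
Going east by 91.84° from +100.645° passes through 180° before reaching -167.515°.

Yes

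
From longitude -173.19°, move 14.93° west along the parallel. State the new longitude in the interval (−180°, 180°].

+171.88°

Start at -173.19°; shift −14.93° → -188.12°.
-188.12° lies outside (−180°, 180°]; add 360° → +171.88°.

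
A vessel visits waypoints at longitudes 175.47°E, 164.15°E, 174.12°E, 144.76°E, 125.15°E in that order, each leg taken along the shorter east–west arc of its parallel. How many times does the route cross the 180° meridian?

Leg 1: +175.47° → +164.15°, shortest Δλ = -11.32° (west) — does not cross 180°.
Leg 2: +164.15° → +174.12°, shortest Δλ = 9.97° (east) — does not cross 180°.
Leg 3: +174.12° → +144.76°, shortest Δλ = -29.36° (west) — does not cross 180°.
Leg 4: +144.76° → +125.15°, shortest Δλ = -19.61° (west) — does not cross 180°.
Total crossings: 0.

0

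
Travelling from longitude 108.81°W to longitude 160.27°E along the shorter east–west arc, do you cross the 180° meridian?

Yes

Naïve |160.27 − -108.81| = 269.08° > 180°, so the shorter arc goes the other way round — across 180°.
Signed shortest Δλ = ((160.27 − -108.81 + 180) mod 360) − 180 = -90.92°.
Going west by 90.92° from -108.81° passes through 180° before reaching +160.27°.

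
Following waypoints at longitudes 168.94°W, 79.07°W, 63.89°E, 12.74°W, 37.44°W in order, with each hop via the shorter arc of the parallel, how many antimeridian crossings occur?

0

Leg 1: -168.94° → -79.07°, shortest Δλ = 89.87° (east) — does not cross 180°.
Leg 2: -79.07° → +63.89°, shortest Δλ = 142.96° (east) — does not cross 180°.
Leg 3: +63.89° → -12.74°, shortest Δλ = -76.63° (west) — does not cross 180°.
Leg 4: -12.74° → -37.44°, shortest Δλ = -24.7° (west) — does not cross 180°.
Total crossings: 0.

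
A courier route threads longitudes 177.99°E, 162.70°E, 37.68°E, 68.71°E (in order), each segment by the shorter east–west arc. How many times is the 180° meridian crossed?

Leg 1: +177.99° → +162.70°, shortest Δλ = -15.29° (west) — does not cross 180°.
Leg 2: +162.70° → +37.68°, shortest Δλ = -125.02° (west) — does not cross 180°.
Leg 3: +37.68° → +68.71°, shortest Δλ = 31.03° (east) — does not cross 180°.
Total crossings: 0.

0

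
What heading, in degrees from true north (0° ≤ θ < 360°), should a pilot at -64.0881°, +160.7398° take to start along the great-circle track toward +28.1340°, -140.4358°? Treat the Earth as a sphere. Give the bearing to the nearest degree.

Δλ = -140.4358 − 160.7398 = -301.1756°; wrapped into (−180°, 180°]: 58.8244°.
θ = atan2( sin Δλ · cos φ₂ , cos φ₁ · sin φ₂ − sin φ₁ · cos φ₂ · cos Δλ )
  = atan2(0.75450, 0.61666) = 50.740° → normalised to [0°, 360°): 50.740°.

51°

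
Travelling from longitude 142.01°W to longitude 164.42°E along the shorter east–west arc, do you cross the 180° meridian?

Naïve |164.42 − -142.01| = 306.43° > 180°, so the shorter arc goes the other way round — across 180°.
Signed shortest Δλ = ((164.42 − -142.01 + 180) mod 360) − 180 = -53.57°.
Going west by 53.57° from -142.01° passes through 180° before reaching +164.42°.

Yes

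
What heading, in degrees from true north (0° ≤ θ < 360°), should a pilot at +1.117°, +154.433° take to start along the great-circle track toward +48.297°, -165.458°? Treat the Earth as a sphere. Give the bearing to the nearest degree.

30°

Δλ = -165.458 − 154.433 = -319.891°; wrapped into (−180°, 180°]: 40.109°.
θ = atan2( sin Δλ · cos φ₂ , cos φ₁ · sin φ₂ − sin φ₁ · cos φ₂ · cos Δλ )
  = atan2(0.42860, 0.73654) = 30.195° → normalised to [0°, 360°): 30.195°.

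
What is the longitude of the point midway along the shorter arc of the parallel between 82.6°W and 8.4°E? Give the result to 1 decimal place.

37.1°W

Signed shortest Δλ from -82.6° to +8.4° is +91.0°.
Midpoint longitude = -82.6° + (+91.0°)/2 = -82.6° + 45.5° = -37.1°.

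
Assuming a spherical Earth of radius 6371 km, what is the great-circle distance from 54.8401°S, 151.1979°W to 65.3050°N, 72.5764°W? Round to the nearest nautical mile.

8049 nmi

Δλ = -72.5764 − -151.1979 = 78.6215°.
Δφ = 65.3050 − -54.8401 = 120.1451°.
a = sin²(Δφ/2) + cos φ₁ · cos φ₂ · sin²(Δλ/2) = 0.847657.
c = 2·atan2(√a, √(1−a)) = 2.33965 rad → d = 6371·c ≈ 14905.93 km ≈ 8048.56 nmi.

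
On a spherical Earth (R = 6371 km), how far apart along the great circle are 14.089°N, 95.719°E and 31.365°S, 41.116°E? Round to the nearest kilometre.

7709 km

Δλ = 41.116 − 95.719 = -54.603°.
Δφ = -31.365 − 14.089 = -45.454°.
a = sin²(Δφ/2) + cos φ₁ · cos φ₂ · sin²(Δλ/2) = 0.323493.
c = 2·atan2(√a, √(1−a)) = 1.21001 rad → d = 6371·c ≈ 7708.95 km.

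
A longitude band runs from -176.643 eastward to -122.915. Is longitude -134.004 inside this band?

Band width going east from -176.643° to -122.915°: ((-122.915 − -176.643) mod 360) = 53.728°.
Offset of -134.004° east of the west edge: ((-134.004 − -176.643) mod 360) = 42.639°.
42.639° ≤ 53.728° ⇒ inside.

Yes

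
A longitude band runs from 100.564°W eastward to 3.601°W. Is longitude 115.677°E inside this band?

No

Band width going east from -100.564° to -3.601°: ((-3.601 − -100.564) mod 360) = 96.963°.
Offset of +115.677° east of the west edge: ((115.677 − -100.564) mod 360) = 216.241°.
216.241° > 96.963° ⇒ outside.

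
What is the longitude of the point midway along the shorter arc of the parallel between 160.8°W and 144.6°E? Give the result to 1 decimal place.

171.9°E

Signed shortest Δλ from -160.8° to +144.6° is -54.6°.
Midpoint longitude = -160.8° + (-54.6°)/2 = -160.8° − 27.3° = -188.1°.
Normalise into (−180°, 180°]: +171.9°.
(The naïve average (-160.8 + +144.6)/2 = -8.1° is on the wrong side of the globe.)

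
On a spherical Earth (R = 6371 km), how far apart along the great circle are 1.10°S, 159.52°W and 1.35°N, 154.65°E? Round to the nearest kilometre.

Δλ = 154.65 − -159.52 = 314.17°; wrapped into (−180°, 180°]: -45.83°.
Δφ = 1.35 − -1.10 = 2.45°.
a = sin²(Δφ/2) + cos φ₁ · cos φ₂ · sin²(Δλ/2) = 0.151992.
c = 2·atan2(√a, √(1−a)) = 0.80096 rad → d = 6371·c ≈ 5102.94 km.

5103 km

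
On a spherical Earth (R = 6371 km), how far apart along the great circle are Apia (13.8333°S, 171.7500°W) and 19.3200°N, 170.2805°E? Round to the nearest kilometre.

4179 km

Δλ = 170.2805 − -171.7500 = 342.0305°; wrapped into (−180°, 180°]: -17.9695°.
Δφ = 19.3200 − -13.8333 = 33.1533°.
a = sin²(Δφ/2) + cos φ₁ · cos φ₂ · sin²(Δλ/2) = 0.103743.
c = 2·atan2(√a, √(1−a)) = 0.65588 rad → d = 6371·c ≈ 4178.59 km.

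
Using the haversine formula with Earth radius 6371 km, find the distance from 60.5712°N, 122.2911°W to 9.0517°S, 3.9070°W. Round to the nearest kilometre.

12406 km

Δλ = -3.9070 − -122.2911 = 118.3841°.
Δφ = -9.0517 − 60.5712 = -69.6229°.
a = sin²(Δφ/2) + cos φ₁ · cos φ₂ · sin²(Δλ/2) = 0.683845.
c = 2·atan2(√a, √(1−a)) = 1.94732 rad → d = 6371·c ≈ 12406.38 km.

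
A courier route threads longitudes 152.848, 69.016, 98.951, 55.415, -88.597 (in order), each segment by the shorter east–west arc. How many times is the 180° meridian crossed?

0

Leg 1: +152.848° → +69.016°, shortest Δλ = -83.832° (west) — does not cross 180°.
Leg 2: +69.016° → +98.951°, shortest Δλ = 29.935° (east) — does not cross 180°.
Leg 3: +98.951° → +55.415°, shortest Δλ = -43.536° (west) — does not cross 180°.
Leg 4: +55.415° → -88.597°, shortest Δλ = -144.012° (west) — does not cross 180°.
Total crossings: 0.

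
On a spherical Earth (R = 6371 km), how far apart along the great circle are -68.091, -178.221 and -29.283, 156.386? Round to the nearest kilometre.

4626 km

Δλ = 156.386 − -178.221 = 334.607°; wrapped into (−180°, 180°]: -25.393°.
Δφ = -29.283 − -68.091 = 38.808°.
a = sin²(Δφ/2) + cos φ₁ · cos φ₂ · sin²(Δλ/2) = 0.126096.
c = 2·atan2(√a, √(1−a)) = 0.72604 rad → d = 6371·c ≈ 4625.62 km.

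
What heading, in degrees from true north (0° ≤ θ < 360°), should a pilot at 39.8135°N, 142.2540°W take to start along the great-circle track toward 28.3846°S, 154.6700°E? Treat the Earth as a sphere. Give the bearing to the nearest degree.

232°

Δλ = 154.6700 − -142.2540 = 296.9240°; wrapped into (−180°, 180°]: -63.0760°.
θ = atan2( sin Δλ · cos φ₂ , cos φ₁ · sin φ₂ − sin φ₁ · cos φ₂ · cos Δλ )
  = atan2(-0.78442, -0.62023) = -128.333° → normalised to [0°, 360°): 231.667°.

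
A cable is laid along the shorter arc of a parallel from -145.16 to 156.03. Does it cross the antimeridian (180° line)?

Yes

Naïve |156.03 − -145.16| = 301.19° > 180°, so the shorter arc goes the other way round — across 180°.
Signed shortest Δλ = ((156.03 − -145.16 + 180) mod 360) − 180 = -58.81°.
Going west by 58.81° from -145.16° passes through 180° before reaching +156.03°.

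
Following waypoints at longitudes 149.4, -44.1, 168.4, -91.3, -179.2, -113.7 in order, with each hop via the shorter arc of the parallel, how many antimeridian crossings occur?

3

Leg 1: +149.4° → -44.1°, shortest Δλ = 166.5° (east) — crosses 180°.
Leg 2: -44.1° → +168.4°, shortest Δλ = -147.5° (west) — crosses 180°.
Leg 3: +168.4° → -91.3°, shortest Δλ = 100.3° (east) — crosses 180°.
Leg 4: -91.3° → -179.2°, shortest Δλ = -87.9° (west) — does not cross 180°.
Leg 5: -179.2° → -113.7°, shortest Δλ = 65.5° (east) — does not cross 180°.
Total crossings: 3.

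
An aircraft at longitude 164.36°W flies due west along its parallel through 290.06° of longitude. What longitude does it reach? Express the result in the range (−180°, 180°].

94.42°W

Start at -164.36°; shift −290.06° → -454.42°.
-454.42° lies outside (−180°, 180°]; add 360° → -94.42°.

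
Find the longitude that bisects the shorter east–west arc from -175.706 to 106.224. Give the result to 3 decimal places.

+145.259°

Signed shortest Δλ from -175.706° to +106.224° is -78.070°.
Midpoint longitude = -175.706° + (-78.070°)/2 = -175.706° − 39.035° = -214.741°.
Normalise into (−180°, 180°]: +145.259°.
(The naïve average (-175.706 + +106.224)/2 = -34.741° is on the wrong side of the globe.)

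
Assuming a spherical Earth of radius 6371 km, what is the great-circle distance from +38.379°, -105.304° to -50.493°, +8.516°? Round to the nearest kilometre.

14775 km

Δλ = 8.516 − -105.304 = 113.820°.
Δφ = -50.493 − 38.379 = -88.872°.
a = sin²(Δφ/2) + cos φ₁ · cos φ₂ · sin²(Δλ/2) = 0.840217.
c = 2·atan2(√a, √(1−a)) = 2.31915 rad → d = 6371·c ≈ 14775.31 km.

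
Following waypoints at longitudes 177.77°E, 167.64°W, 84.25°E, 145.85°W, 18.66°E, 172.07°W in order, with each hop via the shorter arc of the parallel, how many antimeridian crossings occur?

Leg 1: +177.77° → -167.64°, shortest Δλ = 14.59° (east) — crosses 180°.
Leg 2: -167.64° → +84.25°, shortest Δλ = -108.11° (west) — crosses 180°.
Leg 3: +84.25° → -145.85°, shortest Δλ = 129.9° (east) — crosses 180°.
Leg 4: -145.85° → +18.66°, shortest Δλ = 164.51° (east) — does not cross 180°.
Leg 5: +18.66° → -172.07°, shortest Δλ = 169.27° (east) — crosses 180°.
Total crossings: 4.

4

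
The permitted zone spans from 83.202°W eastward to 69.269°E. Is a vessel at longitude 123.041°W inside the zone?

No

Band width going east from -83.202° to +69.269°: ((69.269 − -83.202) mod 360) = 152.471°.
Offset of -123.041° east of the west edge: ((-123.041 − -83.202) mod 360) = 320.161°.
320.161° > 152.471° ⇒ outside.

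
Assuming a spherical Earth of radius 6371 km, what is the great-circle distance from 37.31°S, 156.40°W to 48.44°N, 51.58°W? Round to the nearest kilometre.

14016 km

Δλ = -51.58 − -156.40 = 104.82°.
Δφ = 48.44 − -37.31 = 85.75°.
a = sin²(Δφ/2) + cos φ₁ · cos φ₂ · sin²(Δλ/2) = 0.794253.
c = 2·atan2(√a, √(1−a)) = 2.20001 rad → d = 6371·c ≈ 14016.24 km.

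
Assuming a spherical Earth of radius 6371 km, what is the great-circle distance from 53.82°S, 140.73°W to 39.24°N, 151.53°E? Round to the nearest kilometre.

12200 km

Δλ = 151.53 − -140.73 = 292.26°; wrapped into (−180°, 180°]: -67.74°.
Δφ = 39.24 − -53.82 = 93.06°.
a = sin²(Δφ/2) + cos φ₁ · cos φ₂ · sin²(Δλ/2) = 0.668697.
c = 2·atan2(√a, √(1−a)) = 1.91494 rad → d = 6371·c ≈ 12200.11 km.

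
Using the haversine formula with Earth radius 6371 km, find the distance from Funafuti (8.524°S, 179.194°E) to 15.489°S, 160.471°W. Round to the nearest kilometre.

Δλ = -160.471 − 179.194 = -339.665°; wrapped into (−180°, 180°]: 20.335°.
Δφ = -15.489 − -8.524 = -6.965°.
a = sin²(Δφ/2) + cos φ₁ · cos φ₂ · sin²(Δλ/2) = 0.033388.
c = 2·atan2(√a, √(1−a)) = 0.36751 rad → d = 6371·c ≈ 2341.42 km.

2341 km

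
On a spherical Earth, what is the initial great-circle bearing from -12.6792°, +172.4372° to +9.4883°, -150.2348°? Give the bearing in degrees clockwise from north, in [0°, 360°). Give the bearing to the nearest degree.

61°

Δλ = -150.2348 − 172.4372 = -322.6720°; wrapped into (−180°, 180°]: 37.3280°.
θ = atan2( sin Δλ · cos φ₂ , cos φ₁ · sin φ₂ − sin φ₁ · cos φ₂ · cos Δλ )
  = atan2(0.59808, 0.33297) = 60.894° → normalised to [0°, 360°): 60.894°.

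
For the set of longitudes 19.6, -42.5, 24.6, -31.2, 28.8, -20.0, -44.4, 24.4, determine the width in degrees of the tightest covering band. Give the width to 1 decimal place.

Sort the longitudes: -44.4°, -42.5°, -31.2°, -20.0°, +19.6°, +24.4°, +24.6°, +28.8°.
Eastward gaps between consecutive values (wrapping around): 1.9°, 11.3°, 11.2°, 39.6°, 4.8°, 0.2°, 4.2°, 286.8°.
Largest gap = 286.8° ⇒ minimal covering band is its complement: 360° − 286.8° = 73.2°.
Band runs from -44.4° eastward to +28.8°.

73.2°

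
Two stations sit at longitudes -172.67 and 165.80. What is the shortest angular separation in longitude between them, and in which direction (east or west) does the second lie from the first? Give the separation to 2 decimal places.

21.53° west

Raw difference: 165.80 − -172.67 = 338.47°.
Normalise into (−180°, 180°]: 338.47° − 360° = -21.53°.
Negative ⇒ the second point lies to the west; separation 21.53°.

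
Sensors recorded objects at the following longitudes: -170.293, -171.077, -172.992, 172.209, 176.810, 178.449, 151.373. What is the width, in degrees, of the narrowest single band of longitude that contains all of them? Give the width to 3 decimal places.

38.334°

Sort the longitudes: -172.992°, -171.077°, -170.293°, +151.373°, +172.209°, +176.810°, +178.449°.
Eastward gaps between consecutive values (wrapping around): 1.915°, 0.784°, 321.666°, 20.836°, 4.601°, 1.639°, 8.559°.
Largest gap = 321.666° ⇒ minimal covering band is its complement: 360° − 321.666° = 38.334°.
Band runs from +151.373° eastward to -170.293°, crossing the antimeridian.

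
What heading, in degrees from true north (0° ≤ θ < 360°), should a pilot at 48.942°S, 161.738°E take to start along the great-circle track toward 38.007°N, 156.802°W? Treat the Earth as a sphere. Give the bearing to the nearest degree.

Δλ = -156.802 − 161.738 = -318.540°; wrapped into (−180°, 180°]: 41.460°.
θ = atan2( sin Δλ · cos φ₂ , cos φ₁ · sin φ₂ − sin φ₁ · cos φ₂ · cos Δλ )
  = atan2(0.52169, 0.84970) = 31.549° → normalised to [0°, 360°): 31.549°.

32°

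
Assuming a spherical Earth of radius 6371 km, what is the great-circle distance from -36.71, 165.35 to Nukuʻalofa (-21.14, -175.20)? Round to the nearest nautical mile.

Δλ = -175.20 − 165.35 = -340.55°; wrapped into (−180°, 180°]: 19.45°.
Δφ = -21.14 − -36.71 = 15.57°.
a = sin²(Δφ/2) + cos φ₁ · cos φ₂ · sin²(Δλ/2) = 0.039684.
c = 2·atan2(√a, √(1−a)) = 0.40110 rad → d = 6371·c ≈ 2555.40 km ≈ 1379.80 nmi.

1380 nmi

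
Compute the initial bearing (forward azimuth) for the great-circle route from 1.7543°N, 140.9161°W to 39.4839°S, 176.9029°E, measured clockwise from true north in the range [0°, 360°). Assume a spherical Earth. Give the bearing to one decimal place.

Δλ = 176.9029 − -140.9161 = 317.8190°; wrapped into (−180°, 180°]: -42.1810°.
θ = atan2( sin Δλ · cos φ₂ , cos φ₁ · sin φ₂ − sin φ₁ · cos φ₂ · cos Δλ )
  = atan2(-0.51825, -0.65307) = -141.566° → normalised to [0°, 360°): 218.434°.

218.4°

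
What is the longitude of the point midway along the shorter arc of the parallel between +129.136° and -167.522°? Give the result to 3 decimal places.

Signed shortest Δλ from +129.136° to -167.522° is +63.342°.
Midpoint longitude = +129.136° + (+63.342°)/2 = +129.136° + 31.671° = +160.807°.
(The naïve average (+129.136 + -167.522)/2 = -19.193° is on the wrong side of the globe.)

+160.807°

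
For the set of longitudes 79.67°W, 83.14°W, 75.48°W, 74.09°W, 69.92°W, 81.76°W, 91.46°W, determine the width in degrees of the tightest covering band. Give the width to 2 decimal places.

21.54°

Sort the longitudes: -91.46°, -83.14°, -81.76°, -79.67°, -75.48°, -74.09°, -69.92°.
Eastward gaps between consecutive values (wrapping around): 8.32°, 1.38°, 2.09°, 4.19°, 1.39°, 4.17°, 338.46°.
Largest gap = 338.46° ⇒ minimal covering band is its complement: 360° − 338.46° = 21.54°.
Band runs from -91.46° eastward to -69.92°.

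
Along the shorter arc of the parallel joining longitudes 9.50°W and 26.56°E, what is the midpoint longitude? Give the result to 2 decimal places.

Signed shortest Δλ from -9.50° to +26.56° is +36.06°.
Midpoint longitude = -9.50° + (+36.06°)/2 = -9.50° + 18.03° = +8.53°.

8.53°E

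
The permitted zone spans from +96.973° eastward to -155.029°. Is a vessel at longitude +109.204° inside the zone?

Band width going east from +96.973° to -155.029°: ((-155.029 − 96.973) mod 360) = 107.998°.
Offset of +109.204° east of the west edge: ((109.204 − 96.973) mod 360) = 12.231°.
12.231° ≤ 107.998° ⇒ inside.

Yes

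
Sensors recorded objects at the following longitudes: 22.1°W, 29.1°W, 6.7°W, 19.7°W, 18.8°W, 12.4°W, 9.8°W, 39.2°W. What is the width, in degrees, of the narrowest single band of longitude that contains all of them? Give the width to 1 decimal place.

Sort the longitudes: -39.2°, -29.1°, -22.1°, -19.7°, -18.8°, -12.4°, -9.8°, -6.7°.
Eastward gaps between consecutive values (wrapping around): 10.1°, 7.0°, 2.4°, 0.9°, 6.4°, 2.6°, 3.1°, 327.5°.
Largest gap = 327.5° ⇒ minimal covering band is its complement: 360° − 327.5° = 32.5°.
Band runs from -39.2° eastward to -6.7°.

32.5°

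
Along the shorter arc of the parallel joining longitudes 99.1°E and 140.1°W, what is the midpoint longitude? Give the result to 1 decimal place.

Signed shortest Δλ from +99.1° to -140.1° is +120.8°.
Midpoint longitude = +99.1° + (+120.8°)/2 = +99.1° + 60.4° = +159.5°.
(The naïve average (+99.1 + -140.1)/2 = -20.5° is on the wrong side of the globe.)

159.5°E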